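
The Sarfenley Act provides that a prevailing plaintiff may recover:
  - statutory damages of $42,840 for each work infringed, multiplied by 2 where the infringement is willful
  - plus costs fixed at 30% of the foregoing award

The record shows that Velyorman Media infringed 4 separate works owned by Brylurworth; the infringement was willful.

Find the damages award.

Statutory damages: 4 × $42,840 = $171,360
Doubled: 2 × $171,360 = $342,720
Costs: 30% of $342,720 = $102,816
Award plus costs: $342,720 + $102,816 = $445,536

$445,536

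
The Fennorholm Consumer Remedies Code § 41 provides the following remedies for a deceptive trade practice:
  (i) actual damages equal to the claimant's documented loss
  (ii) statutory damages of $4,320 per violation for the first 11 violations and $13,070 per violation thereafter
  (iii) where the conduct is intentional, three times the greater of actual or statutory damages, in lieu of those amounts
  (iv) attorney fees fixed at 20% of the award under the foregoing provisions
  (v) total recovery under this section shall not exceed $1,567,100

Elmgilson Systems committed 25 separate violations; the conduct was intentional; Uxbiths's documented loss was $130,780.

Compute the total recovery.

First 11 violations: 11 × $4,320 = $47,520
Remaining violations: (25 − 11) × $13,070 = $182,980
Statutory damages: $47,520 + $182,980 = $230,500
Greater of actual damages ($130,780) or statutory damages ($230,500): $230,500
Trebled: 3 × $230,500 = $691,500
Attorney fees: 20% of $691,500 = $138,300
Total before cap: $691,500 + $138,300 = $829,800
Cap at $1,567,100: $829,800 is within the cap, no reduction.

$829,800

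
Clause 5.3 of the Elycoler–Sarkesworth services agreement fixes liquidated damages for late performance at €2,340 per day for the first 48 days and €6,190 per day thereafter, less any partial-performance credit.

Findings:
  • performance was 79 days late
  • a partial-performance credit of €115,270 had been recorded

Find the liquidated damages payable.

€188,940

First 48 days: 48 × €2,340 = €112,320
Remaining days: (79 − 48) × €6,190 = €191,890
Accrued per-day damages: €112,320 + €191,890 = €304,210
Less partial-performance credit: €304,210 − €115,270 = €188,940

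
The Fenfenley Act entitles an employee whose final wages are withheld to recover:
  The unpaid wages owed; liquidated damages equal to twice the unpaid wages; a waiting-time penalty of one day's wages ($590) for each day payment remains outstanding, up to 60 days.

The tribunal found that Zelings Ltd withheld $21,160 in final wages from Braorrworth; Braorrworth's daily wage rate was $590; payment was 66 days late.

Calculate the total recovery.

Doubled: 2 × $21,160 = $42,320
Penalty days: min(66, 60) = 60
Waiting-time penalty: 60 × $590 = $35,400
Total award: $21,160 + $42,320 + $35,400 = $98,880

$98,880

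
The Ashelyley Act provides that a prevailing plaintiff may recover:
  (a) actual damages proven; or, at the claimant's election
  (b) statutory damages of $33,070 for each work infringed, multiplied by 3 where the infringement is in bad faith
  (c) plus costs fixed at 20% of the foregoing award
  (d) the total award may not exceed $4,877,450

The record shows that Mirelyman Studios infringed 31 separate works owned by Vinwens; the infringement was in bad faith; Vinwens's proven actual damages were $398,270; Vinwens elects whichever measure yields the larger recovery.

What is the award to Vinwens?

Statutory damages: 31 × $33,070 = $1,025,170
Trebled: 3 × $1,025,170 = $3,075,510
Greater of actual damages ($398,270) or enhanced statutory damages ($3,075,510): $3,075,510
Costs: 20% of $3,075,510 = $615,102
Award plus costs: $3,075,510 + $615,102 = $3,690,612
Cap at $4,877,450: $3,690,612 is within the cap, no reduction.

$3,690,612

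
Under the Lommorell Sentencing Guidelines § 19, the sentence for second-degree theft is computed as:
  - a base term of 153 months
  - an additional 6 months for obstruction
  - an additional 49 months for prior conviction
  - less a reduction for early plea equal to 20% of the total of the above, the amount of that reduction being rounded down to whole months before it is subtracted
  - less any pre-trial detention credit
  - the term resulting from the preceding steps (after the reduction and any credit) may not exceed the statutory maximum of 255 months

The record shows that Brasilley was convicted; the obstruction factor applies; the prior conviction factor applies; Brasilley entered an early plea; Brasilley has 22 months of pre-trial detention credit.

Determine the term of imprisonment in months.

145 months

Obstruction enhancement: +6 months
Prior conviction enhancement: +49 months
Adjusted term: 153 months + 6 months + 49 months = 208 months
Early plea reduction: 20% of 208 months = 41 months (rounded down)
After reduction: 208 − 41 = 167 months
Less pre-trial detention credit: 167 months − 22 months = 145 months
Cap at 255 months: 145 months is within the cap, no reduction.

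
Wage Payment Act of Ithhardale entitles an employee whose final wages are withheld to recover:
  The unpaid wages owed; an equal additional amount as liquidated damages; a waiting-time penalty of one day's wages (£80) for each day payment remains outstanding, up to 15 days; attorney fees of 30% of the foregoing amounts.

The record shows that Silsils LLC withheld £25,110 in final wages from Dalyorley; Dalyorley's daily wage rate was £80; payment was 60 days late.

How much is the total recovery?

Liquidated damages (equal amount): £25,110
Penalty days: min(60, 15) = 15
Waiting-time penalty: 15 × £80 = £1,200
Subtotal: £25,110 + £25,110 + £1,200 = £51,420
Attorney fees: 30% of £51,420 = £15,426
Total award: £51,420 + £15,426 = £66,846

Total award: £66,846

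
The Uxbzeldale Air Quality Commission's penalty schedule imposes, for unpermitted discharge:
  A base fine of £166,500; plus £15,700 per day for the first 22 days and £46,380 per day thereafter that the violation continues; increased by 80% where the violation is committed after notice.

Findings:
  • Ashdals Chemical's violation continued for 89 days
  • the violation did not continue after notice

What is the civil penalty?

First 22 days: 22 × £15,700 = £345,400
Remaining days: (89 − 22) × £46,380 = £3,107,460
Per-day component: £345,400 + £3,107,460 = £3,452,860
Base plus per-day: £166,500 + £3,452,860 = £3,619,360
The violation did not continue after notice: no 80% increase.

£3,619,360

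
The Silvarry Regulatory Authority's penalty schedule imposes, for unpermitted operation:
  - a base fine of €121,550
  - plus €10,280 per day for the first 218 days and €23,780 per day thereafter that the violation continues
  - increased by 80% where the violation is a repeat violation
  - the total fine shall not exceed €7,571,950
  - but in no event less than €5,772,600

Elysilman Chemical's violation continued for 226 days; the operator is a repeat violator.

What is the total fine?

€5,772,600

First 218 days: 218 × €10,280 = €2,241,040
Remaining days: (226 − 218) × €23,780 = €190,240
Per-day component: €2,241,040 + €190,240 = €2,431,280
Base plus per-day: €121,550 + €2,431,280 = €2,552,830
Enhancement: 80% of €2,552,830 = €2,042,264
Enhanced fine: €2,552,830 + €2,042,264 = €4,595,094
Cap at €7,571,950: €4,595,094 is within the cap, no reduction.
Minimum €5,772,600: €4,595,094 is below the minimum → €5,772,600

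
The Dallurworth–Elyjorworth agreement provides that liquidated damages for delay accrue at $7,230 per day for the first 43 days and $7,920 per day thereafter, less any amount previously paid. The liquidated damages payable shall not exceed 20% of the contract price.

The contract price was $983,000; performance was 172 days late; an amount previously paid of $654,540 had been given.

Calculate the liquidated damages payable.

$196,600

First 43 days: 43 × $7,230 = $310,890
Remaining days: (172 − 43) × $7,920 = $1,021,680
Accrued per-day damages: $310,890 + $1,021,680 = $1,332,570
Less amount previously paid: $1,332,570 − $654,540 = $678,030
Cap: 20% of $983,000 = $196,600
Cap at $196,600: $678,030 exceeds the cap → $196,600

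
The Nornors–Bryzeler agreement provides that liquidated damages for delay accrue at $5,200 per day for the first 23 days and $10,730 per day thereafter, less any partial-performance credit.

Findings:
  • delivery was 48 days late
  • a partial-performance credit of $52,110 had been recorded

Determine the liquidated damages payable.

First 23 days: 23 × $5,200 = $119,600
Remaining days: (48 − 23) × $10,730 = $268,250
Accrued per-day damages: $119,600 + $268,250 = $387,850
Less partial-performance credit: $387,850 − $52,110 = $335,740

$335,740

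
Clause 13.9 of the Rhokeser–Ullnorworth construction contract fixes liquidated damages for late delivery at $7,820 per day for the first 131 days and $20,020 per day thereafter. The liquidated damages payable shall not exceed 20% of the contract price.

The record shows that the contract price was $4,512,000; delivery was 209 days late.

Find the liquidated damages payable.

$902,400

First 131 days: 131 × $7,820 = $1,024,420
Remaining days: (209 − 131) × $20,020 = $1,561,560
Accrued per-day damages: $1,024,420 + $1,561,560 = $2,585,980
Cap: 20% of $4,512,000 = $902,400
Cap at $902,400: $2,585,980 exceeds the cap → $902,400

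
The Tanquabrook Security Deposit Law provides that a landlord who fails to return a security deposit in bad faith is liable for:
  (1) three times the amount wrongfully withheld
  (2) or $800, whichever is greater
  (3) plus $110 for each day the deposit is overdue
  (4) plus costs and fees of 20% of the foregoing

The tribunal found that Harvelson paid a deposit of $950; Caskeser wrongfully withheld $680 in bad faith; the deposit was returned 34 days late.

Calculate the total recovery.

Trebled: 3 × $680 = $2,040
Minimum $800: $2,040 meets the minimum, no increase.
Late-return penalty: 34 × $110 = $3,740
Damages plus late penalty: $2,040 + $3,740 = $5,780
Costs and fees: 20% of $5,780 = $1,156
Total recovery: $5,780 + $1,156 = $6,936

$6,936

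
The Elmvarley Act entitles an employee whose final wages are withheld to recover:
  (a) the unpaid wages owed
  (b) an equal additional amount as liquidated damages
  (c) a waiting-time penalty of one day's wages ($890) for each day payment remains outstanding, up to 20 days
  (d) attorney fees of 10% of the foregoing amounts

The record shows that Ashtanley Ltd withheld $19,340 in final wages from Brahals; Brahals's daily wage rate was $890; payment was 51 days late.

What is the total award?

Liquidated damages (equal amount): $19,340
Penalty days: min(51, 20) = 20
Waiting-time penalty: 20 × $890 = $17,800
Subtotal: $19,340 + $19,340 + $17,800 = $56,480
Attorney fees: 10% of $56,480 = $5,648
Total award: $56,480 + $5,648 = $62,128

$62,128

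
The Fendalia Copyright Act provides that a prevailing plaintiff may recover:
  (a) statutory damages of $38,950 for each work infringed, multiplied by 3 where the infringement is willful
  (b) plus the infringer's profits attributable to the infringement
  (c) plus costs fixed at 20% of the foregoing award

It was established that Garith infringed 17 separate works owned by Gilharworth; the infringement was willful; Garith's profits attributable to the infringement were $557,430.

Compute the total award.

Statutory damages: 17 × $38,950 = $662,150
Trebled: 3 × $662,150 = $1,986,450
Combined award: $1,986,450 + $557,430 = $2,543,880
Costs: 20% of $2,543,880 = $508,776
Award plus costs: $2,543,880 + $508,776 = $3,052,656

$3,052,656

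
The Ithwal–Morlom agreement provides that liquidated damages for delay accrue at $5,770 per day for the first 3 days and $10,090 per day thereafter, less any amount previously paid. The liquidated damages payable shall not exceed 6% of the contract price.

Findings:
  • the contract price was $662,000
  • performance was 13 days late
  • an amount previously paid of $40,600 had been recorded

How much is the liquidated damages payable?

First 3 days: 3 × $5,770 = $17,310
Remaining days: (13 − 3) × $10,090 = $100,900
Accrued per-day damages: $17,310 + $100,900 = $118,210
Less amount previously paid: $118,210 − $40,600 = $77,610
Cap: 6% of $662,000 = $39,720
Cap at $39,720: $77,610 exceeds the cap → $39,720

$39,720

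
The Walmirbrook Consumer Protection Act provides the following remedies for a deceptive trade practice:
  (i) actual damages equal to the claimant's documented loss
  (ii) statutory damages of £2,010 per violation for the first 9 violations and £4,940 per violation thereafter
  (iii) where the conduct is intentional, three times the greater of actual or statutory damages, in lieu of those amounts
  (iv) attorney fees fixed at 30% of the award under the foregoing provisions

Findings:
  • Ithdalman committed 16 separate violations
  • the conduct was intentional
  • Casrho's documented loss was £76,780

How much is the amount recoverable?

£299,442

First 9 violations: 9 × £2,010 = £18,090
Remaining violations: (16 − 9) × £4,940 = £34,580
Statutory damages: £18,090 + £34,580 = £52,670
Greater of actual damages (£76,780) or statutory damages (£52,670): £76,780
Trebled: 3 × £76,780 = £230,340
Attorney fees: 30% of £230,340 = £69,102
Total recovery: £230,340 + £69,102 = £299,442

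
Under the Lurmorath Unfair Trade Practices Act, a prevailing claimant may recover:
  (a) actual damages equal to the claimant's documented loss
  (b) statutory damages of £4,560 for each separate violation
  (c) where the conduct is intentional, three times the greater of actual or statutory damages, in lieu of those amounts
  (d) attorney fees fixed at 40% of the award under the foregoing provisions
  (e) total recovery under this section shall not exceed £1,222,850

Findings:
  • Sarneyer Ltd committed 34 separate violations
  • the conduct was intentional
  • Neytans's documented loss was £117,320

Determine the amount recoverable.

£651,168

Statutory damages: 34 × £4,560 = £155,040
Greater of actual damages (£117,320) or statutory damages (£155,040): £155,040
Trebled: 3 × £155,040 = £465,120
Attorney fees: 40% of £465,120 = £186,048
Total before cap: £465,120 + £186,048 = £651,168
Cap at £1,222,850: £651,168 is within the cap, no reduction.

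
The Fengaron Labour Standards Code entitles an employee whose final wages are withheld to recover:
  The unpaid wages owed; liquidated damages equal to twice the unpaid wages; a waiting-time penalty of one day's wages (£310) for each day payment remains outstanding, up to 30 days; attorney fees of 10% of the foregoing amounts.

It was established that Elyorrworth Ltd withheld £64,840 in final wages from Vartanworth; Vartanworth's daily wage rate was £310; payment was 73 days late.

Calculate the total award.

Doubled: 2 × £64,840 = £129,680
Penalty days: min(73, 30) = 30
Waiting-time penalty: 30 × £310 = £9,300
Subtotal: £64,840 + £129,680 + £9,300 = £203,820
Attorney fees: 10% of £203,820 = £20,382
Total award: £203,820 + £20,382 = £224,202

£224,202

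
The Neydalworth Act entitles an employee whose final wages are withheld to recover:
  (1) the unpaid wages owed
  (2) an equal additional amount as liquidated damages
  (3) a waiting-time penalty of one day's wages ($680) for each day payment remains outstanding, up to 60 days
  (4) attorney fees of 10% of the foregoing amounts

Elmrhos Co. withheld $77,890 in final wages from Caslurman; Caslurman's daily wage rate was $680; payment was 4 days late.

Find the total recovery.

$174,350

Liquidated damages (equal amount): $77,890
Penalty days: min(4, 60) = 4
Waiting-time penalty: 4 × $680 = $2,720
Subtotal: $77,890 + $77,890 + $2,720 = $158,500
Attorney fees: 10% of $158,500 = $15,850
Total award: $158,500 + $15,850 = $174,350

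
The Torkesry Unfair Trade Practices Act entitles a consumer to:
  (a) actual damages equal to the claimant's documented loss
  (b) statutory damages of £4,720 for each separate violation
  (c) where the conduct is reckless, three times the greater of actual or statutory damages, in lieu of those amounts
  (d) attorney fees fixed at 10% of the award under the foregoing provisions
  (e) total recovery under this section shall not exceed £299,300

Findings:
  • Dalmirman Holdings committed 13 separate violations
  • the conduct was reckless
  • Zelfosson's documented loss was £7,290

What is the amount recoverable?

Statutory damages: 13 × £4,720 = £61,360
Greater of actual damages (£7,290) or statutory damages (£61,360): £61,360
Trebled: 3 × £61,360 = £184,080
Attorney fees: 10% of £184,080 = £18,408
Total before cap: £184,080 + £18,408 = £202,488
Cap at £299,300: £202,488 is within the cap, no reduction.

£202,488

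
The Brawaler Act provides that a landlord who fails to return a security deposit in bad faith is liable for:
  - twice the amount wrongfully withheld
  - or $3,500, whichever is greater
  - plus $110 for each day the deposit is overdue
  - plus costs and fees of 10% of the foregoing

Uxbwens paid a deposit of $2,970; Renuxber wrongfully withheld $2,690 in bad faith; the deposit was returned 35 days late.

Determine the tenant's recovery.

Doubled: 2 × $2,690 = $5,380
Minimum $3,500: $5,380 meets the minimum, no increase.
Late-return penalty: 35 × $110 = $3,850
Damages plus late penalty: $5,380 + $3,850 = $9,230
Costs and fees: 10% of $9,230 = $923
Total recovery: $9,230 + $923 = $10,153

$10,153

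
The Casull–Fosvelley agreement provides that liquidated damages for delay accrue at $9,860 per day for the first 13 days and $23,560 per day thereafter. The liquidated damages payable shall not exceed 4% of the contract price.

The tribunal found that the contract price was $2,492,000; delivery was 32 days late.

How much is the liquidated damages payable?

$99,680

First 13 days: 13 × $9,860 = $128,180
Remaining days: (32 − 13) × $23,560 = $447,640
Accrued per-day damages: $128,180 + $447,640 = $575,820
Cap: 4% of $2,492,000 = $99,680
Cap at $99,680: $575,820 exceeds the cap → $99,680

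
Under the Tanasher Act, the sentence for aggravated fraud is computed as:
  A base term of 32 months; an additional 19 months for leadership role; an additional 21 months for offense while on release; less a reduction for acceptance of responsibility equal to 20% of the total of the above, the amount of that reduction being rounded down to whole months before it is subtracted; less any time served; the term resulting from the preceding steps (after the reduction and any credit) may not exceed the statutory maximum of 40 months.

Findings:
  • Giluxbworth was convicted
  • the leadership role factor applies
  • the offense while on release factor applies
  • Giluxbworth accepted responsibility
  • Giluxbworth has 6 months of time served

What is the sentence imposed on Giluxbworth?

Leadership role enhancement: +19 months
Offense while on release enhancement: +21 months
Adjusted term: 32 months + 19 months + 21 months = 72 months
Acceptance of responsibility reduction: 20% of 72 months = 14 months (rounded down)
After reduction: 72 − 14 = 58 months
Less time served: 58 months − 6 months = 52 months
Cap at 40 months: 52 months exceeds the cap → 40 months

40 months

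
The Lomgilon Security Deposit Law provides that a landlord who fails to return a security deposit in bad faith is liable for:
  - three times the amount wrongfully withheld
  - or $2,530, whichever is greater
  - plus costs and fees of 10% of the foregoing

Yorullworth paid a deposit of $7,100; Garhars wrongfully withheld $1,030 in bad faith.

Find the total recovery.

$3,399

Trebled: 3 × $1,030 = $3,090
Minimum $2,530: $3,090 meets the minimum, no increase.
Costs and fees: 10% of $3,090 = $309
Total recovery: $3,090 + $309 = $3,399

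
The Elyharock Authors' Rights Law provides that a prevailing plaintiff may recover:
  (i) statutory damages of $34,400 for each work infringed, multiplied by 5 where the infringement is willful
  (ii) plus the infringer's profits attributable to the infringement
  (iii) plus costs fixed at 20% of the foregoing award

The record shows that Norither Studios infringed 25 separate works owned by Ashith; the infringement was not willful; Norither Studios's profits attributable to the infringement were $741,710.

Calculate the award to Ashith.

$1,922,052

Statutory damages: 25 × $34,400 = $860,000
Infringement not willful: no ×5 enhancement.
Combined award: $860,000 + $741,710 = $1,601,710
Costs: 20% of $1,601,710 = $320,342
Award plus costs: $1,601,710 + $320,342 = $1,922,052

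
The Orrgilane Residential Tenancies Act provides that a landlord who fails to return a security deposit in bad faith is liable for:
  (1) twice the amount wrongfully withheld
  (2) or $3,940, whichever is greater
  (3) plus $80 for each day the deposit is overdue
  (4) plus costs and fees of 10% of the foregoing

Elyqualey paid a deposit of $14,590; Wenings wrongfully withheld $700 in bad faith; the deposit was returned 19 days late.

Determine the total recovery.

Doubled: 2 × $700 = $1,400
Minimum $3,940: $1,400 is below the minimum → $3,940
Late-return penalty: 19 × $80 = $1,520
Damages plus late penalty: $3,940 + $1,520 = $5,460
Costs and fees: 10% of $5,460 = $546
Total recovery: $5,460 + $546 = $6,006

$6,006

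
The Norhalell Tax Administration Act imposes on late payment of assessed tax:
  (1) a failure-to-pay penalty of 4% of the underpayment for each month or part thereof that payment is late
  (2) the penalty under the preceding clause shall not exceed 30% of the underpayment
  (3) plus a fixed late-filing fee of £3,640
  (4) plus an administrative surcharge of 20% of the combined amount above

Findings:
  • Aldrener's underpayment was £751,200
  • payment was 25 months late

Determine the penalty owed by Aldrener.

Accrued rate: 4% × 25 = 100%, capped at 30% → 30%
Failure-to-pay penalty: 30% of £751,200 = £225,360
Penalty before surcharge: £225,360 + £3,640 = £229,000
Administrative surcharge: 20% of £229,000 = £45,800
Total penalty: £229,000 + £45,800 = £274,800

£274,800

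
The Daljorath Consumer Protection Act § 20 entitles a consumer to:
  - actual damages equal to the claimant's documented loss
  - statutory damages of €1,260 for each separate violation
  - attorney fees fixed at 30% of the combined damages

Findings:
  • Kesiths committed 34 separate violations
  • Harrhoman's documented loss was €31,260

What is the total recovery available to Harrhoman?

Statutory damages: 34 × €1,260 = €42,840
Combined damages: €31,260 + €42,840 = €74,100
Attorney fees: 30% of €74,100 = €22,230
Total recovery: €74,100 + €22,230 = €96,330

Total recovery: €96,330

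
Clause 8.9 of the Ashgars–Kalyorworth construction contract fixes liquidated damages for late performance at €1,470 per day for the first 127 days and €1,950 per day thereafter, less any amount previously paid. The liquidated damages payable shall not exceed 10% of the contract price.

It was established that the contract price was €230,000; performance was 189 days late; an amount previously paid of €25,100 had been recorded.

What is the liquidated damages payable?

First 127 days: 127 × €1,470 = €186,690
Remaining days: (189 − 127) × €1,950 = €120,900
Accrued per-day damages: €186,690 + €120,900 = €307,590
Less amount previously paid: €307,590 − €25,100 = €282,490
Cap: 10% of €230,000 = €23,000
Cap at €23,000: €282,490 exceeds the cap → €23,000

€23,000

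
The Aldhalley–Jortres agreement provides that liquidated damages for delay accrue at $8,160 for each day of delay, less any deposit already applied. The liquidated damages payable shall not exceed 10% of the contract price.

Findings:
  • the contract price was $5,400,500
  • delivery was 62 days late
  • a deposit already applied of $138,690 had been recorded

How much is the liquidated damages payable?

$367,230

Per-day damages: 62 × $8,160 = $505,920
Less deposit already applied: $505,920 − $138,690 = $367,230
Cap: 10% of $5,400,500 = $540,050
Cap at $540,050: $367,230 is within the cap, no reduction.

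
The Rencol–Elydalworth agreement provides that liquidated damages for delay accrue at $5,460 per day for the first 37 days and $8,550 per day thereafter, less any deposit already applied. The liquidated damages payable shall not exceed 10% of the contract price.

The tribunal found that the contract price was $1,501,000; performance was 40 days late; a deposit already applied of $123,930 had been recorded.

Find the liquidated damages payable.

First 37 days: 37 × $5,460 = $202,020
Remaining days: (40 − 37) × $8,550 = $25,650
Accrued per-day damages: $202,020 + $25,650 = $227,670
Less deposit already applied: $227,670 − $123,930 = $103,740
Cap: 10% of $1,501,000 = $150,100
Cap at $150,100: $103,740 is within the cap, no reduction.

$103,740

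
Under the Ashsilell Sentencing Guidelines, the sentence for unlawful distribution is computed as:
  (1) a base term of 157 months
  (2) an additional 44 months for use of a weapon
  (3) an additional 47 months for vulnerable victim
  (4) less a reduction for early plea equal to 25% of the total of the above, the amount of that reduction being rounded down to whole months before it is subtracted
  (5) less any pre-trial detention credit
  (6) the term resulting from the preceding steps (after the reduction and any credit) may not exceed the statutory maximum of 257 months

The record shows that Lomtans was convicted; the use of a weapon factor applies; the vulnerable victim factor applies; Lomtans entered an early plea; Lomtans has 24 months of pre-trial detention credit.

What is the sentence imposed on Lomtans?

162 months

Use of a weapon enhancement: +44 months
Vulnerable victim enhancement: +47 months
Adjusted term: 157 months + 44 months + 47 months = 248 months
Early plea reduction: 25% of 248 months = 62 months (rounded down)
After reduction: 248 − 62 = 186 months
Less pre-trial detention credit: 186 months − 24 months = 162 months
Cap at 257 months: 162 months is within the cap, no reduction.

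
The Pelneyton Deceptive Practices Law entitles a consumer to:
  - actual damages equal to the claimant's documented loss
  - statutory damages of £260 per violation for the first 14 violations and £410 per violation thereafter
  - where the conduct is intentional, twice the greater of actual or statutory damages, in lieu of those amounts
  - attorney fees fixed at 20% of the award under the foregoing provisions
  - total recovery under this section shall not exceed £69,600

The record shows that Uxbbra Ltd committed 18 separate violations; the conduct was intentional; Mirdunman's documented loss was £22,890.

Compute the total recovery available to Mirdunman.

£54,936

First 14 violations: 14 × £260 = £3,640
Remaining violations: (18 − 14) × £410 = £1,640
Statutory damages: £3,640 + £1,640 = £5,280
Greater of actual damages (£22,890) or statutory damages (£5,280): £22,890
Doubled: 2 × £22,890 = £45,780
Attorney fees: 20% of £45,780 = £9,156
Total before cap: £45,780 + £9,156 = £54,936
Cap at £69,600: £54,936 is within the cap, no reduction.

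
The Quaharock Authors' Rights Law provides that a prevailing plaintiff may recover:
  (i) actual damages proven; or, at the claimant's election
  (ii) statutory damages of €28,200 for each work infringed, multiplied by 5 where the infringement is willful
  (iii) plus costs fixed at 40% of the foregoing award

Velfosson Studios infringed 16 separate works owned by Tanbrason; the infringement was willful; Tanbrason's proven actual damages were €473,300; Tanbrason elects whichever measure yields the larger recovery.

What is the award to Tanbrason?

Statutory damages: 16 × €28,200 = €451,200
Multiplied by 5: 5 × €451,200 = €2,256,000
Greater of actual damages (€473,300) or enhanced statutory damages (€2,256,000): €2,256,000
Costs: 40% of €2,256,000 = €902,400
Award plus costs: €2,256,000 + €902,400 = €3,158,400

€3,158,400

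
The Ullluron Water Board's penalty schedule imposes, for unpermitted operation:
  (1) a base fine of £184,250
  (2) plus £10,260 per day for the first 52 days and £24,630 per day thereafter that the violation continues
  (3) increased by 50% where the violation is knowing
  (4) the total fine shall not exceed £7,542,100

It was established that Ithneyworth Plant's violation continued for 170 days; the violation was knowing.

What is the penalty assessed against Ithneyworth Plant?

First 52 days: 52 × £10,260 = £533,520
Remaining days: (170 − 52) × £24,630 = £2,906,340
Per-day component: £533,520 + £2,906,340 = £3,439,860
Base plus per-day: £184,250 + £3,439,860 = £3,624,110
Enhancement: 50% of £3,624,110 = £1,812,055
Enhanced fine: £3,624,110 + £1,812,055 = £5,436,165
Cap at £7,542,100: £5,436,165 is within the cap, no reduction.

£5,436,165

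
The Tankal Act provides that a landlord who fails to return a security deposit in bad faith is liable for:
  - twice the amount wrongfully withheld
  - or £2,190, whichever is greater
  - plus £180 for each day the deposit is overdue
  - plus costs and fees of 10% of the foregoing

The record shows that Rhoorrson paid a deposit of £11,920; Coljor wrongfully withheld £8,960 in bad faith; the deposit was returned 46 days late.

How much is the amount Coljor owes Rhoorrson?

£28,820

Doubled: 2 × £8,960 = £17,920
Minimum £2,190: £17,920 meets the minimum, no increase.
Late-return penalty: 46 × £180 = £8,280
Damages plus late penalty: £17,920 + £8,280 = £26,200
Costs and fees: 10% of £26,200 = £2,620
Total recovery: £26,200 + £2,620 = £28,820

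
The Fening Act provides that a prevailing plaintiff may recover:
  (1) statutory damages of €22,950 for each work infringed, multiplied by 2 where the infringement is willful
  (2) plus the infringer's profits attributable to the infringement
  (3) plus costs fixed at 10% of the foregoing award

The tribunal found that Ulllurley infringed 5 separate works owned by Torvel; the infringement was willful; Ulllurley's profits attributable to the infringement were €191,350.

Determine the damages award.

Statutory damages: 5 × €22,950 = €114,750
Doubled: 2 × €114,750 = €229,500
Combined award: €229,500 + €191,350 = €420,850
Costs: 10% of €420,850 = €42,085
Award plus costs: €420,850 + €42,085 = €462,935

€462,935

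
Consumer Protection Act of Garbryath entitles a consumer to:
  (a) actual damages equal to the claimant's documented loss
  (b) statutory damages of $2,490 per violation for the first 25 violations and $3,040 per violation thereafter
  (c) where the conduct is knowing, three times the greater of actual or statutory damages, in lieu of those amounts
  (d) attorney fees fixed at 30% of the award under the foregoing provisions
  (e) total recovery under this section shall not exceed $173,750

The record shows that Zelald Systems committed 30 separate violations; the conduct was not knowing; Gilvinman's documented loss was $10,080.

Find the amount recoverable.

Total recovery: $113,789

First 25 violations: 25 × $2,490 = $62,250
Remaining violations: (30 − 25) × $3,040 = $15,200
Statutory damages: $62,250 + $15,200 = $77,450
Conduct not knowing: the in-lieu enhancement does not apply.
Actual plus statutory damages: $10,080 + $77,450 = $87,530
Attorney fees: 30% of $87,530 = $26,259
Total before cap: $87,530 + $26,259 = $113,789
Cap at $173,750: $113,789 is within the cap, no reduction.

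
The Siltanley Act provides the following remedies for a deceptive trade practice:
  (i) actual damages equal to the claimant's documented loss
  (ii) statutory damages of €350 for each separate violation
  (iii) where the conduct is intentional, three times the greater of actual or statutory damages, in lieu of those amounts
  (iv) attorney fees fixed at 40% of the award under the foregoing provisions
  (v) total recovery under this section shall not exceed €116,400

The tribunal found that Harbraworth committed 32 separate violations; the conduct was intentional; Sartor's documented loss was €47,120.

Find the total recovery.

Statutory damages: 32 × €350 = €11,200
Greater of actual damages (€47,120) or statutory damages (€11,200): €47,120
Trebled: 3 × €47,120 = €141,360
Attorney fees: 40% of €141,360 = €56,544
Total before cap: €141,360 + €56,544 = €197,904
Cap at €116,400: €197,904 exceeds the cap → €116,400

Total recovery: €116,400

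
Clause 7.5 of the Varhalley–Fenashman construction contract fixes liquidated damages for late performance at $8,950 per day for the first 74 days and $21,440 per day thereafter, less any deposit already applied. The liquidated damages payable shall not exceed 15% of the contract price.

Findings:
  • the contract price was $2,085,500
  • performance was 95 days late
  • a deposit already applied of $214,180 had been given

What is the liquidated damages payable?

First 74 days: 74 × $8,950 = $662,300
Remaining days: (95 − 74) × $21,440 = $450,240
Accrued per-day damages: $662,300 + $450,240 = $1,112,540
Less deposit already applied: $1,112,540 − $214,180 = $898,360
Cap: 15% of $2,085,500 = $312,825
Cap at $312,825: $898,360 exceeds the cap → $312,825

$312,825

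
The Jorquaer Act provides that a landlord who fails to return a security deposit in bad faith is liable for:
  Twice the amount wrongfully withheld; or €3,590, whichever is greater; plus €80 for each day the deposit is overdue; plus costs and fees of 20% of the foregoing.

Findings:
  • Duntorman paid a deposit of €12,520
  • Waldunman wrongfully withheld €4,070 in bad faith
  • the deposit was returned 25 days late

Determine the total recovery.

Doubled: 2 × €4,070 = €8,140
Minimum €3,590: €8,140 meets the minimum, no increase.
Late-return penalty: 25 × €80 = €2,000
Damages plus late penalty: €8,140 + €2,000 = €10,140
Costs and fees: 20% of €10,140 = €2,028
Total recovery: €10,140 + €2,028 = €12,168

€12,168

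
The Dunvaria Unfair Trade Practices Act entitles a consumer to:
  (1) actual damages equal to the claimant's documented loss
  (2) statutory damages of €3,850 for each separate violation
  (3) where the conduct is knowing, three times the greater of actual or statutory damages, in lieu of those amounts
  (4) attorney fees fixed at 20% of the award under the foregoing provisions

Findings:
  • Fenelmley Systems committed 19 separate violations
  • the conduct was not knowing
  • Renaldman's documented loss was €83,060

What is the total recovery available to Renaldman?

Total recovery: €187,452

Statutory damages: 19 × €3,850 = €73,150
Conduct not knowing: the in-lieu enhancement does not apply.
Actual plus statutory damages: €83,060 + €73,150 = €156,210
Attorney fees: 20% of €156,210 = €31,242
Total recovery: €156,210 + €31,242 = €187,452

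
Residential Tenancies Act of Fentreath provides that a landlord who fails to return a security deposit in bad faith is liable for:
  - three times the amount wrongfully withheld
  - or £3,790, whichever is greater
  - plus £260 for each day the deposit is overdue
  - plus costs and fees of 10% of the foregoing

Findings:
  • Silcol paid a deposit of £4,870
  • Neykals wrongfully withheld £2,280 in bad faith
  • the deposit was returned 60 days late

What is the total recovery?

£24,684

Trebled: 3 × £2,280 = £6,840
Minimum £3,790: £6,840 meets the minimum, no increase.
Late-return penalty: 60 × £260 = £15,600
Damages plus late penalty: £6,840 + £15,600 = £22,440
Costs and fees: 10% of £22,440 = £2,244
Total recovery: £22,440 + £2,244 = £24,684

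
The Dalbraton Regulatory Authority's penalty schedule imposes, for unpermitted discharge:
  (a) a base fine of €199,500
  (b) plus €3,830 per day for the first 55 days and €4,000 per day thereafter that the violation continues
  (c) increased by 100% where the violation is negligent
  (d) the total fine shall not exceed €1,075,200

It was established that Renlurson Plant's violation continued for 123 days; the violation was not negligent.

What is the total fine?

First 55 days: 55 × €3,830 = €210,650
Remaining days: (123 − 55) × €4,000 = €272,000
Per-day component: €210,650 + €272,000 = €482,650
Base plus per-day: €199,500 + €482,650 = €682,150
The violation was not negligent: no 100% increase.
Cap at €1,075,200: €682,150 is within the cap, no reduction.

€682,150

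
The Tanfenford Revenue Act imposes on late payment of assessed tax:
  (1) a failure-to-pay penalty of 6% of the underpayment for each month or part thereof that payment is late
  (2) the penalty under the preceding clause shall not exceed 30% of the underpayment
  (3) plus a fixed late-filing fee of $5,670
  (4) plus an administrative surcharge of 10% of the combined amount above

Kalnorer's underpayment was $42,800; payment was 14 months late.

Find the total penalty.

Penalty: $20,361

Accrued rate: 6% × 14 = 84%, capped at 30% → 30%
Failure-to-pay penalty: 30% of $42,800 = $12,840
Penalty before surcharge: $12,840 + $5,670 = $18,510
Administrative surcharge: 10% of $18,510 = $1,851
Total penalty: $18,510 + $1,851 = $20,361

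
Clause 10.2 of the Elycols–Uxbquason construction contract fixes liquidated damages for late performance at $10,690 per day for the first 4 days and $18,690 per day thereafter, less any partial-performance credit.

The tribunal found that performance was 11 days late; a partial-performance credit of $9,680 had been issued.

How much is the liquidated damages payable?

$163,910

First 4 days: 4 × $10,690 = $42,760
Remaining days: (11 − 4) × $18,690 = $130,830
Accrued per-day damages: $42,760 + $130,830 = $173,590
Less partial-performance credit: $173,590 − $9,680 = $163,910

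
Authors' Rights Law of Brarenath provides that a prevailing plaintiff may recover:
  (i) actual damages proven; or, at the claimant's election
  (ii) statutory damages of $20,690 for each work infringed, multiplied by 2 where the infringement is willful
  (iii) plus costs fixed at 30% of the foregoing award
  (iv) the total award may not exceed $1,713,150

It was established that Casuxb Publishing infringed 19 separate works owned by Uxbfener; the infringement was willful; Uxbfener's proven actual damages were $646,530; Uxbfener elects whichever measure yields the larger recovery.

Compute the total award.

Statutory damages: 19 × $20,690 = $393,110
Doubled: 2 × $393,110 = $786,220
Greater of actual damages ($646,530) or enhanced statutory damages ($786,220): $786,220
Costs: 30% of $786,220 = $235,866
Award plus costs: $786,220 + $235,866 = $1,022,086
Cap at $1,713,150: $1,022,086 is within the cap, no reduction.

$1,022,086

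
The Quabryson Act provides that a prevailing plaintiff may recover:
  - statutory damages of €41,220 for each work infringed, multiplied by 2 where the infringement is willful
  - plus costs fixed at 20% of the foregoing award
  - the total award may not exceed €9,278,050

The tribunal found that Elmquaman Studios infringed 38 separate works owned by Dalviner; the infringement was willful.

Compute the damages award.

€3,759,264

Statutory damages: 38 × €41,220 = €1,566,360
Doubled: 2 × €1,566,360 = €3,132,720
Costs: 20% of €3,132,720 = €626,544
Award plus costs: €3,132,720 + €626,544 = €3,759,264
Cap at €9,278,050: €3,759,264 is within the cap, no reduction.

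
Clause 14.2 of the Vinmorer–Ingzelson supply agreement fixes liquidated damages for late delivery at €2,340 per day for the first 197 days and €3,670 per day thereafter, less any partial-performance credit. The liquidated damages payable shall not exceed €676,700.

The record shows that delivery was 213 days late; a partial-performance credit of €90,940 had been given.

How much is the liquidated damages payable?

First 197 days: 197 × €2,340 = €460,980
Remaining days: (213 − 197) × €3,670 = €58,720
Accrued per-day damages: €460,980 + €58,720 = €519,700
Less partial-performance credit: €519,700 − €90,940 = €428,760
Cap at €676,700: €428,760 is within the cap, no reduction.

Liquidated damages: €428,760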